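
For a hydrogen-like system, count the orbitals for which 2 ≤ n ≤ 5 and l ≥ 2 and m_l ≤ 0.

For each n in the range, tally the orbitals obeying l ≥ 2 and m_l ≤ 0:
n=3 → 3; n=4 → 7; n=5 → 12.
Total orbitals: 3 + 7 + 12 = 22.

22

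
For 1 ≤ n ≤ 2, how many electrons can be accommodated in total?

10

Total orbitals = 1² + 2² = 5. Doubling for spin gives 10 electrons.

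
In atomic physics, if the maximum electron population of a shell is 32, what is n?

2n² = 32 ⇒ n² = 16 ⇒ n = 4.

n = 4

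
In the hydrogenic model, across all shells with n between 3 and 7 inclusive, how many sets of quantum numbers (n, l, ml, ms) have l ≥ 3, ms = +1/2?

90

Treat each shell separately and count matching orbitals:
n=4 → 7; n=5 → 16; n=6 → 27; n=7 → 40.
Orbitals: 7 + 16 + 27 + 40 = 90. With ms fixed to +1/2 there is one state per orbital, so 90 states.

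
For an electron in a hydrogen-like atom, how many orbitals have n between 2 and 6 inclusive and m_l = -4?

Go shell by shell, enumerating (l, m_l) with m_l = -4:
n=5 → 1; n=6 → 2.
Total orbitals: 1 + 2 = 3.

3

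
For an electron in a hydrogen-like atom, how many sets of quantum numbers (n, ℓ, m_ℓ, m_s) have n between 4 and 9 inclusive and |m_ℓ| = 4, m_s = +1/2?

30

Work shell by shell — for each n, count the (ℓ, m_ℓ) pairs that satisfy |m_ℓ| = 4:
n=5 → 2; n=6 → 4; n=7 → 6; n=8 → 8; n=9 → 10.
Orbitals: 2 + 4 + 6 + 8 + 10 = 30. With m_s fixed to +1/2 there is one state per orbital, so 30 states.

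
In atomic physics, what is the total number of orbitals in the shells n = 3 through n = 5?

Shell n has n² orbitals: 3²=9 + 4²=16 + 5²=25 = 50 orbitals.

50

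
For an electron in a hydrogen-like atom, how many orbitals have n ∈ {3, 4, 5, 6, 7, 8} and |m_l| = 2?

Go shell by shell, enumerating (l, m_l) with |m_l| = 2:
n=3 → 2; n=4 → 4; n=5 → 6; n=6 → 8; n=7 → 10; n=8 → 12.
Total orbitals: 2 + 4 + 6 + 8 + 10 + 12 = 42.

42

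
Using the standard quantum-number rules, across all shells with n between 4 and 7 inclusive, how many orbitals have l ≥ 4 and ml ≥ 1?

28

Per-shell orbital counts meeting the constraint:
n=5 → 4; n=6 → 9; n=7 → 15.
Total orbitals: 4 + 9 + 15 = 28.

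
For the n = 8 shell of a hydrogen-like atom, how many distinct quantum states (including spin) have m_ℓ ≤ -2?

42

The n = 8 shell has ℓ = 0 through 7; check each.
Per ℓ-value: ℓ=2 → 1; ℓ=3 → 2; ℓ=4 → 3; ℓ=5 → 4; ℓ=6 → 5; ℓ=7 → 6.
Orbitals: 1 + 2 + 3 + 4 + 5 + 6 = 21. Each orbital carries two spin states, so 21 × 2 = 42 states.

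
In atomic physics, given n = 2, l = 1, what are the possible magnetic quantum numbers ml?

ml takes every integer from −l to +l. With l = 1 that gives the 3 values -1, 0, 1.

-1, 0, 1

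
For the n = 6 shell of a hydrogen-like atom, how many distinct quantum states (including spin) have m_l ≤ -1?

The n = 6 shell has l = 0 through 5; check each.
Per l-value: l=1 → 1; l=2 → 2; l=3 → 3; l=4 → 4; l=5 → 5.
Orbitals: 1 + 2 + 3 + 4 + 5 = 15. Each orbital carries two spin states, so 15 × 2 = 30 states.

30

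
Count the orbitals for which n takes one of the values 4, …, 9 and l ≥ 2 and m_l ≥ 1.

Treat each shell separately and count matching orbitals:
n=4 → 5; n=5 → 9; n=6 → 14; n=7 → 20; n=8 → 27; n=9 → 35.
Total orbitals: 5 + 9 + 14 + 20 + 27 + 35 = 110.

110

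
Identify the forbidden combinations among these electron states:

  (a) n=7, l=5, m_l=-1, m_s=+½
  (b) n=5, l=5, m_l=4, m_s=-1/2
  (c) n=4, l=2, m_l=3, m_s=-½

(b) has l = 5 ≥ n = 5, violating 0 ≤ l ≤ n−1.
(c) has |m_l| = 3 > l = 2, violating −l ≤ m_l ≤ l.
The remaining set (a) satisfies all four rules.

(b) and (c)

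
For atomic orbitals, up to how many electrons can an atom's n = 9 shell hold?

A shell holds 2n² electrons: 2 × 9² = 2 × 81 = 162.

162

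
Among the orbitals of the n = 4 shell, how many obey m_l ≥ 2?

Per l-value: l=2 → 1; l=3 → 2.
Total orbitals: 1 + 2 = 3.

3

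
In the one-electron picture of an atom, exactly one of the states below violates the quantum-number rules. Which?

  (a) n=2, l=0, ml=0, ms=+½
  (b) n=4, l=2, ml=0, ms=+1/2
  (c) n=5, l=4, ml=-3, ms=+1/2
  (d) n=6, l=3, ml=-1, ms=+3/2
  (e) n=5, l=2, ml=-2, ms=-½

(d)

(d) has ms = +3/2, but an electron's spin must be ±1/2.
The remaining sets (a), (b), (c), (e) satisfy all four rules.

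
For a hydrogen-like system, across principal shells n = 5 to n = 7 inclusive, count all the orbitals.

110

Shell n has n² orbitals: 5²=25 + 6²=36 + 7²=49 = 110 orbitals.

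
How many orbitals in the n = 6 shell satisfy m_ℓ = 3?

3

Orbitals with m_ℓ = 3, by ℓ: ℓ=3 → 1; ℓ=4 → 1; ℓ=5 → 1.
Total orbitals: 1 + 1 + 1 = 3.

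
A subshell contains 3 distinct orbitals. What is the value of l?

2l+1 = 3 gives l = 1.

l = 1 (p)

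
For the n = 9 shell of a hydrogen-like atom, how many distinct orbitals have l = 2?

5

The (l, m_l) pairs meeting l = 2 give: l=2 → 5.
Total orbitals: 5.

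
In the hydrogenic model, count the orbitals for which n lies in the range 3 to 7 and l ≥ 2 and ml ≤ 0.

65

Treat each shell separately and count matching orbitals:
n=3 → 3; n=4 → 7; n=5 → 12; n=6 → 18; n=7 → 25.
Total orbitals: 3 + 7 + 12 + 18 + 25 = 65.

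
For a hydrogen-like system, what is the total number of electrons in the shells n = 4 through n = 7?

252

Shell n has n² orbitals: 4²=16 + 5²=25 + 6²=36 + 7²=49 = 126 orbitals.
Two spin states per orbital: 2 × 126 = 252 electrons.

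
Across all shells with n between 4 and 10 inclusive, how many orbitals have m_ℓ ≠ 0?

322

Go shell by shell, enumerating (ℓ, m_ℓ) with m_ℓ ≠ 0:
n=4 → 12; n=5 → 20; n=6 → 30; n=7 → 42; n=8 → 56; n=9 → 72; n=10 → 90.
Total orbitals: 12 + 20 + 30 + 42 + 56 + 72 + 90 = 322.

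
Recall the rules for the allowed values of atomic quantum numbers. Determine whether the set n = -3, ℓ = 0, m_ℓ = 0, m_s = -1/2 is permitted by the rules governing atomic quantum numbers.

The principal quantum number must be a positive integer (n ≥ 1), but here n = -3.

Not allowed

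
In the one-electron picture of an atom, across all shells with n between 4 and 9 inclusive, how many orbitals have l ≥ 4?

175

Count contributing orbitals for each principal shell:
n=5 → 9; n=6 → 20; n=7 → 33; n=8 → 48; n=9 → 65.
Total orbitals: 9 + 20 + 33 + 48 + 65 = 175.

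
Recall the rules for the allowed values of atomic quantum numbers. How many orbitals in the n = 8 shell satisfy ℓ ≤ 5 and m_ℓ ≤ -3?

6

The (ℓ, m_ℓ) pairs meeting ℓ ≤ 5 and m_ℓ ≤ -3 give: ℓ=3 → 1; ℓ=4 → 2; ℓ=5 → 3.
Total orbitals: 1 + 2 + 3 = 6.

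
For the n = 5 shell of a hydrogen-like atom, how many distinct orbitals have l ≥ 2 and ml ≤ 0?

12

With n = 5 the allowed l are 0, 1, …, 4.
The (l, ml) pairs meeting l ≥ 2 and ml ≤ 0 give: l=2 → 3; l=3 → 4; l=4 → 5.
Total orbitals: 3 + 4 + 5 = 12.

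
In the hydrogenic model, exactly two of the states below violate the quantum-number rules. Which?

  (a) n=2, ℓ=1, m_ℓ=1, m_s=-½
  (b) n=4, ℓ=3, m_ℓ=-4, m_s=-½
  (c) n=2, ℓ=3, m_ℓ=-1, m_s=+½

(b) and (c)

(b) has |m_ℓ| = 4 > ℓ = 3, violating −ℓ ≤ m_ℓ ≤ ℓ.
(c) has ℓ = 3 ≥ n = 2, violating 0 ≤ ℓ ≤ n−1.
The remaining set (a) satisfies all four rules.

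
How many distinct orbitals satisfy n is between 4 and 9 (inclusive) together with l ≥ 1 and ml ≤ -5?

20

Count contributing orbitals for each principal shell:
n=6 → 1; n=7 → 3; n=8 → 6; n=9 → 10.
Total orbitals: 1 + 3 + 6 + 10 = 20.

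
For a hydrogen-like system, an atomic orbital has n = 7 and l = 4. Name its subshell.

l = 4 corresponds to the letter 'g', so the subshell is 7g.

7g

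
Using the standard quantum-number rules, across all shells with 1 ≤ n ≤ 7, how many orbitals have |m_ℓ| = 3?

20

Go shell by shell, enumerating (ℓ, m_ℓ) with |m_ℓ| = 3:
n=4 → 2; n=5 → 4; n=6 → 6; n=7 → 8.
Total orbitals: 2 + 4 + 6 + 8 = 20.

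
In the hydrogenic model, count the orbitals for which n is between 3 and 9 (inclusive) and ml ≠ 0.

Work shell by shell — for each n, count the (l, ml) pairs that satisfy ml ≠ 0:
n=3 → 6; n=4 → 12; n=5 → 20; n=6 → 30; n=7 → 42; n=8 → 56; n=9 → 72.
Total orbitals: 6 + 12 + 20 + 30 + 42 + 56 + 72 = 238.

238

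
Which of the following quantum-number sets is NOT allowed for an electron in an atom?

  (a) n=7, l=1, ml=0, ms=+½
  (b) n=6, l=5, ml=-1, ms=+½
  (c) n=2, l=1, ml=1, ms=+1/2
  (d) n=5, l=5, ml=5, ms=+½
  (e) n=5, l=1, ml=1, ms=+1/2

(d) has l = 5 ≥ n = 5, violating 0 ≤ l ≤ n−1.
The remaining sets (a), (b), (c), (e) satisfy all four rules.

(d)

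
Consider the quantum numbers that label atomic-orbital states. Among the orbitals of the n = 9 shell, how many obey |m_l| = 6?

Orbitals with |m_l| = 6, by l: l=6 → 2; l=7 → 2; l=8 → 2.
Total orbitals: 2 + 2 + 2 = 6.

6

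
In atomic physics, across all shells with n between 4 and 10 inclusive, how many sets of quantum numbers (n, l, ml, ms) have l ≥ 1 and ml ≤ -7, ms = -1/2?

10

Work shell by shell — for each n, count the (l, ml) pairs that satisfy l ≥ 1 and ml ≤ -7:
n=8 → 1; n=9 → 3; n=10 → 6.
Orbitals: 1 + 3 + 6 = 10. With ms fixed to -1/2 there is one state per orbital, so 10 states.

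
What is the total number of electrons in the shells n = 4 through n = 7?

Shell n has n² orbitals: 4²=16 + 5²=25 + 6²=36 + 7²=49 = 126 orbitals.
Two spin states per orbital: 2 × 126 = 252 electrons.

252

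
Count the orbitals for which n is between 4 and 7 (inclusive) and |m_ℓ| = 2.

28

Treat each shell separately and count matching orbitals:
n=4 → 4; n=5 → 6; n=6 → 8; n=7 → 10.
Total orbitals: 4 + 6 + 8 + 10 = 28.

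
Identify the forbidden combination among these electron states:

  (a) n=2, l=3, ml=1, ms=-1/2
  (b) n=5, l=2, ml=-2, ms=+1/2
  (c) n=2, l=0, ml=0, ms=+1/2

(a) has l = 3 ≥ n = 2, violating 0 ≤ l ≤ n−1.
The remaining sets (b), (c) satisfy all four rules.

(a)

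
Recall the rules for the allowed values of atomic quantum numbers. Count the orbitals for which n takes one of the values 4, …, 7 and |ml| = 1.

For each n in the range, tally the orbitals obeying |ml| = 1:
n=4 → 6; n=5 → 8; n=6 → 10; n=7 → 12.
Total orbitals: 6 + 8 + 10 + 12 = 36.

36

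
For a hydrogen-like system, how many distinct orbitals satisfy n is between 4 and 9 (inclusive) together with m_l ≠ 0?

Per-shell orbital counts meeting the constraint:
n=4 → 12; n=5 → 20; n=6 → 30; n=7 → 42; n=8 → 56; n=9 → 72.
Total orbitals: 12 + 20 + 30 + 42 + 56 + 72 = 232.

232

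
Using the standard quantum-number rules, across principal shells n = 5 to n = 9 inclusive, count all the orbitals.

Shell n has n² orbitals: 5²=25 + 6²=36 + 7²=49 + 8²=64 + 9²=81 = 255 orbitals.

255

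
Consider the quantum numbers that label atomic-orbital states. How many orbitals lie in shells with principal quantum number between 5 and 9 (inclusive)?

Shell n has n² orbitals: 5²=25 + 6²=36 + 7²=49 + 8²=64 + 9²=81 = 255 orbitals.

255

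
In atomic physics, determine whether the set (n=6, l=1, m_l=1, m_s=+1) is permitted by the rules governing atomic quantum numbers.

No

The spin quantum number for an electron can only be m_s = +1/2 or −1/2; m_s = +1 is not one of those.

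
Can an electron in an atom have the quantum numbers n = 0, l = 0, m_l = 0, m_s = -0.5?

Not allowed

The principal quantum number must be a positive integer (n ≥ 1), but here n = 0.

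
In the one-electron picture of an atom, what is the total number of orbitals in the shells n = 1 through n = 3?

Shell n has n² orbitals: 1²=1 + 2²=4 + 3²=9 = 14 orbitals.

14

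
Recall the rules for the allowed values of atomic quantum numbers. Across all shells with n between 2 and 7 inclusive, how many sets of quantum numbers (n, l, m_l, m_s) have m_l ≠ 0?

224

Per-shell orbital counts meeting the constraint:
n=2 → 2; n=3 → 6; n=4 → 12; n=5 → 20; n=6 → 30; n=7 → 42.
Orbitals: 2 + 6 + 12 + 20 + 30 + 42 = 112. Including both spin states (m_s = ±1/2) gives 2 × 112 = 224 states.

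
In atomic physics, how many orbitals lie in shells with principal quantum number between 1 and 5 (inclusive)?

55

Shell n has n² orbitals: 1²=1 + 2²=4 + 3²=9 + 4²=16 + 5²=25 = 55 orbitals.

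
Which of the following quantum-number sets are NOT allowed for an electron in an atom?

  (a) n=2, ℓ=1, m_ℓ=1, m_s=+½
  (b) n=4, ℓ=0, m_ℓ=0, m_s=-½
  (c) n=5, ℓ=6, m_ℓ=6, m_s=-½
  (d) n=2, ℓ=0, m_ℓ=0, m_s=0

(c) has ℓ = 6 ≥ n = 5, violating 0 ≤ ℓ ≤ n−1.
(d) has m_s = 0, but an electron's spin must be ±1/2.
The remaining sets (a), (b) satisfy all four rules.

(c) and (d)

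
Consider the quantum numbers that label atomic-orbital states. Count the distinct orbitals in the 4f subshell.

7

A subshell has 2l+1 orbitals; with l = 3, that's 7.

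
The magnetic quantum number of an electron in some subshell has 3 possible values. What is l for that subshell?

l = 1 (p)

m_l ranges over 2l+1 integers, so 2l+1 = 3 ⇒ l = 1.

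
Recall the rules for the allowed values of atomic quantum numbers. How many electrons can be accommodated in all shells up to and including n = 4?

Total orbitals = 1² + 2² + 3² + 4² = 30. Doubling for spin gives 60 electrons.

60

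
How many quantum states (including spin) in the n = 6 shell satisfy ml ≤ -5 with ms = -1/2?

Go through l = 0, …, 5 (the values permitted for n = 6).
Orbitals with ml ≤ -5, by l: l=5 → 1.
Orbitals: 1. With ms fixed to a single value there is one state per orbital, giving 1 state.

1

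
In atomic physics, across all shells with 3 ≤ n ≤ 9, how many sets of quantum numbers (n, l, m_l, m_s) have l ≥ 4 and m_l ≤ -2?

130

Per-shell orbital counts meeting the constraint:
n=5 → 3; n=6 → 7; n=7 → 12; n=8 → 18; n=9 → 25.
Orbitals: 3 + 7 + 12 + 18 + 25 = 65. Including both spin states (m_s = ±1/2) gives 2 × 65 = 130 states.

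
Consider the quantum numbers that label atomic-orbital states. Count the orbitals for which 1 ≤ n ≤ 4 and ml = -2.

3

Count contributing orbitals for each principal shell:
n=3 → 1; n=4 → 2.
Total orbitals: 1 + 2 = 3.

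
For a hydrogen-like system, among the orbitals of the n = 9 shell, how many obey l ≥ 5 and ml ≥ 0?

Per l-value: l=5 → 6; l=6 → 7; l=7 → 8; l=8 → 9.
Total orbitals: 6 + 7 + 8 + 9 = 30.

30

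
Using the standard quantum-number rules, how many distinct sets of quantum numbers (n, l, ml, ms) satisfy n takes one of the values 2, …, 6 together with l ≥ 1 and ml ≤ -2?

Work shell by shell — for each n, count the (l, ml) pairs that satisfy l ≥ 1 and ml ≤ -2:
n=3 → 1; n=4 → 3; n=5 → 6; n=6 → 10.
Orbitals: 1 + 3 + 6 + 10 = 20. Including both spin states (ms = ±1/2) gives 2 × 20 = 40 states.

40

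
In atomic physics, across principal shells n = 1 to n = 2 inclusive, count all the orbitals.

5

Shell n has n² orbitals: 1²=1 + 2²=4 = 5 orbitals.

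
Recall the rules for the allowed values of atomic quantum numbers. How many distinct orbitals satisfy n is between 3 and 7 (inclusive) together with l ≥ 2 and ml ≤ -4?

10

For each n in the range, tally the orbitals obeying l ≥ 2 and ml ≤ -4:
n=5 → 1; n=6 → 3; n=7 → 6.
Total orbitals: 1 + 3 + 6 = 10.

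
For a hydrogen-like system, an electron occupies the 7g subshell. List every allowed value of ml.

-4, -3, -2, -1, 0, 1, 2, 3, 4

The 7g subshell has l = 4, and ml takes every integer from −l to +l. With l = 4 that gives the 9 values -4, -3, -2, -1, 0, 1, 2, 3, 4.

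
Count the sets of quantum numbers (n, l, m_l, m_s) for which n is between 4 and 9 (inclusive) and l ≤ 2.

108

For each n in the range, tally the orbitals obeying l ≤ 2:
n=4 → 9; n=5 → 9; n=6 → 9; n=7 → 9; n=8 → 9; n=9 → 9.
Orbitals: 9 + 9 + 9 + 9 + 9 + 9 = 54. Including both spin states (m_s = ±1/2) gives 2 × 54 = 108 states.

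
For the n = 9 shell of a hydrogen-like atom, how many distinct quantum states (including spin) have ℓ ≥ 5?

112

For n = 9, ℓ ranges over 0 … 8.
Contributions: ℓ=5 → 11; ℓ=6 → 13; ℓ=7 → 15; ℓ=8 → 17.
Orbitals: 11 + 13 + 15 + 17 = 56. Each orbital carries two spin states, so 56 × 2 = 112 states.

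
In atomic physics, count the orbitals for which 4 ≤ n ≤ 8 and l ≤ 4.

Treat each shell separately and count matching orbitals:
n=4 → 16; n=5 → 25; n=6 → 25; n=7 → 25; n=8 → 25.
Total orbitals: 16 + 25 + 25 + 25 + 25 = 116.

116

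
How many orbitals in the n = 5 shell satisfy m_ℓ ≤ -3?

3

Go through ℓ = 0, …, 4 (the values permitted for n = 5).
Contributions: ℓ=3 → 1; ℓ=4 → 2.
Total orbitals: 1 + 2 = 3.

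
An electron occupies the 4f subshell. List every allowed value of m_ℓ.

-3, -2, -1, 0, 1, 2, 3

The 4f subshell has ℓ = 3, and m_ℓ takes every integer from −ℓ to +ℓ. With ℓ = 3 that gives the 7 values -3, -2, -1, 0, 1, 2, 3.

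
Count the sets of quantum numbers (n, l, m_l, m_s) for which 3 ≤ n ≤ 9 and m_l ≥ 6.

Per-shell orbital counts meeting the constraint:
n=7 → 1; n=8 → 3; n=9 → 6.
Orbitals: 1 + 3 + 6 = 10. Including both spin states (m_s = ±1/2) gives 2 × 10 = 20 states.

20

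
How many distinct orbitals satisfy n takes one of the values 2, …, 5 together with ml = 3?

3

Count contributing orbitals for each principal shell:
n=4 → 1; n=5 → 2.
Total orbitals: 1 + 2 = 3.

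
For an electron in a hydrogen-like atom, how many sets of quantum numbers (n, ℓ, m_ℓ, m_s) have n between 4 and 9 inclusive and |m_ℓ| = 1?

132

For each n in the range, tally the orbitals obeying |m_ℓ| = 1:
n=4 → 6; n=5 → 8; n=6 → 10; n=7 → 12; n=8 → 14; n=9 → 16.
Orbitals: 6 + 8 + 10 + 12 + 14 + 16 = 66. Including both spin states (m_s = ±1/2) gives 2 × 66 = 132 states.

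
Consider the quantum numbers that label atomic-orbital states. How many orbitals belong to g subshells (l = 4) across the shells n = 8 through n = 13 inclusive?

54

A g subshell (l = 4) exists for every n ≥ 5, so shells n = 8, 9, 10, 11, 12, 13 each contribute one — 6 subshells.
Since each g subshell has 2·4+1 = 9 orbitals, the total is 6 × 9 = 54.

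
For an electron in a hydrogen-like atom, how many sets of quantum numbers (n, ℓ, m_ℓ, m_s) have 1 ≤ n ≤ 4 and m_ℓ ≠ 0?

40

For each n in the range, tally the orbitals obeying m_ℓ ≠ 0:
n=2 → 2; n=3 → 6; n=4 → 12.
Orbitals: 2 + 6 + 12 = 20. Including both spin states (m_s = ±1/2) gives 2 × 20 = 40 states.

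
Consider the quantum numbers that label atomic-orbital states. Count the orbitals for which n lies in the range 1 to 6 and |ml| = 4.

6

For each n in the range, tally the orbitals obeying |ml| = 4:
n=5 → 2; n=6 → 4.
Total orbitals: 2 + 4 = 6.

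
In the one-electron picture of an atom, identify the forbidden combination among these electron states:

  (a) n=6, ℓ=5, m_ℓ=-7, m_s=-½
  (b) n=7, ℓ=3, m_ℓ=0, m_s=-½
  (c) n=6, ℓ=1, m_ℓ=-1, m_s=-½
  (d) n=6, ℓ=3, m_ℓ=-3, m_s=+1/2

(a)

(a) has |m_ℓ| = 7 > ℓ = 5, violating −ℓ ≤ m_ℓ ≤ ℓ.
The remaining sets (b), (c), (d) satisfy all four rules.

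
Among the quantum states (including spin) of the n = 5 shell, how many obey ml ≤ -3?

6

For n = 5, l ranges over 0 … 4.
Contributions: l=3 → 1; l=4 → 2.
Orbitals: 1 + 2 = 3. Each orbital carries two spin states, so 3 × 2 = 6 states.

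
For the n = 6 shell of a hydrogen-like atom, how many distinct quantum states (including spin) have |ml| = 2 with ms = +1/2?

Go through l = 0, …, 5 (the values permitted for n = 6).
Per l-value: l=2 → 2; l=3 → 2; l=4 → 2; l=5 → 2.
Orbitals: 2 + 2 + 2 + 2 = 8. With ms fixed to a single value there is one state per orbital, giving 8 states.

8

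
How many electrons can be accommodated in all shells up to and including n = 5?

Total orbitals = 1² + 2² + 3² + 4² + 5² = 55. Doubling for spin gives 110 electrons.

110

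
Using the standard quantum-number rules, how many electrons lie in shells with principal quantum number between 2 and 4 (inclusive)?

Shell n has n² orbitals: 2²=4 + 3²=9 + 4²=16 = 29 orbitals.
Two spin states per orbital: 2 × 29 = 58 electrons.

58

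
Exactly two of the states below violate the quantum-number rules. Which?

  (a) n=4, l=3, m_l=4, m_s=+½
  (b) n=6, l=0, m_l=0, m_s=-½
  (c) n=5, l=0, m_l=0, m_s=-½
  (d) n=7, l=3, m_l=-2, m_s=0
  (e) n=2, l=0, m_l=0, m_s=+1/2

(a) has |m_l| = 4 > l = 3, violating −l ≤ m_l ≤ l.
(d) has m_s = 0, but an electron's spin must be ±1/2.
The remaining sets (b), (c), (e) satisfy all four rules.

(a) and (d)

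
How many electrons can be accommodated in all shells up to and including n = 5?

110

Total orbitals = 1² + 2² + 3² + 4² + 5² = 55. Doubling for spin gives 110 electrons.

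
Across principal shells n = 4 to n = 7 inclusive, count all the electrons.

Shell n has n² orbitals: 4²=16 + 5²=25 + 6²=36 + 7²=49 = 126 orbitals.
Two spin states per orbital: 2 × 126 = 252 electrons.

252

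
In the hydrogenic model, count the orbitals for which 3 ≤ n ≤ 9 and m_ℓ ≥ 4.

Go shell by shell, enumerating (ℓ, m_ℓ) with m_ℓ ≥ 4:
n=5 → 1; n=6 → 3; n=7 → 6; n=8 → 10; n=9 → 15.
Total orbitals: 1 + 3 + 6 + 10 + 15 = 35.

35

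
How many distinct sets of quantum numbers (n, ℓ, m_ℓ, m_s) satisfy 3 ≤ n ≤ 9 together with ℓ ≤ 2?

Treat each shell separately and count matching orbitals:
n=3 → 9; n=4 → 9; n=5 → 9; n=6 → 9; n=7 → 9; n=8 → 9; n=9 → 9.
Orbitals: 9 + 9 + 9 + 9 + 9 + 9 + 9 = 63. Including both spin states (m_s = ±1/2) gives 2 × 63 = 126 states.

126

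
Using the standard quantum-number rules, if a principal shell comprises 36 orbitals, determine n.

n = 6

n² = 36 ⇒ n = 6.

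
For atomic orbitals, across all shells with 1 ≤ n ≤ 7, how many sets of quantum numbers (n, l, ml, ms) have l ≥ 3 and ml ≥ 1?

Count contributing orbitals for each principal shell:
n=4 → 3; n=5 → 7; n=6 → 12; n=7 → 18.
Orbitals: 3 + 7 + 12 + 18 = 40. Including both spin states (ms = ±1/2) gives 2 × 40 = 80 states.

80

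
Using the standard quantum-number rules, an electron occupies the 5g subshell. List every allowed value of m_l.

-4, -3, -2, -1, 0, 1, 2, 3, 4

The 5g subshell has l = 4, and m_l takes every integer from −l to +l. With l = 4 that gives the 9 values -4, -3, -2, -1, 0, 1, 2, 3, 4.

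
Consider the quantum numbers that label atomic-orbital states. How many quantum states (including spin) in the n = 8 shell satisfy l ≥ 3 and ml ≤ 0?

60

With n = 8 the allowed l are 0, 1, …, 7.
Orbitals with l ≥ 3 and ml ≤ 0, by l: l=3 → 4; l=4 → 5; l=5 → 6; l=6 → 7; l=7 → 8.
Orbitals: 4 + 5 + 6 + 7 + 8 = 30. Each orbital carries two spin states, so 30 × 2 = 60 states.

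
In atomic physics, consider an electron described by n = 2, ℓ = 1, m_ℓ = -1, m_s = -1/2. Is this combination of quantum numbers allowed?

n = 2 is a positive integer. ℓ = 1 satisfies 0 ≤ ℓ ≤ n−1 = 1. m_ℓ = -1 lies in the range −ℓ … +ℓ (here −1 … 1). m_s = -1/2 is one of ±1/2.
All four constraints are satisfied.

Valid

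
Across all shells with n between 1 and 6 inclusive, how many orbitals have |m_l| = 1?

30

Work shell by shell — for each n, count the (l, m_l) pairs that satisfy |m_l| = 1:
n=2 → 2; n=3 → 4; n=4 → 6; n=5 → 8; n=6 → 10.
Total orbitals: 2 + 4 + 6 + 8 + 10 = 30.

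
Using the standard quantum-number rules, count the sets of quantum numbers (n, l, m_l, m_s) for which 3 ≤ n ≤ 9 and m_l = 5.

Work shell by shell — for each n, count the (l, m_l) pairs that satisfy m_l = 5:
n=6 → 1; n=7 → 2; n=8 → 3; n=9 → 4.
Orbitals: 1 + 2 + 3 + 4 = 10. Including both spin states (m_s = ±1/2) gives 2 × 10 = 20 states.

20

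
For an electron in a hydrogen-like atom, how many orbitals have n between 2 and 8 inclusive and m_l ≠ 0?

Treat each shell separately and count matching orbitals:
n=2 → 2; n=3 → 6; n=4 → 12; n=5 → 20; n=6 → 30; n=7 → 42; n=8 → 56.
Total orbitals: 2 + 6 + 12 + 20 + 30 + 42 + 56 = 168.

168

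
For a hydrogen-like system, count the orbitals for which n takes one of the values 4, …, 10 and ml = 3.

28

Treat each shell separately and count matching orbitals:
n=4 → 1; n=5 → 2; n=6 → 3; n=7 → 4; n=8 → 5; n=9 → 6; n=10 → 7.
Total orbitals: 1 + 2 + 3 + 4 + 5 + 6 + 7 = 28.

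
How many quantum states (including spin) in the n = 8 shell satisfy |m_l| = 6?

8

Go through l = 0, …, 7 (the values permitted for n = 8).
The (l, m_l) pairs meeting |m_l| = 6 give: l=6 → 2; l=7 → 2.
Orbitals: 2 + 2 = 4. Each orbital carries two spin states, so 4 × 2 = 8 states.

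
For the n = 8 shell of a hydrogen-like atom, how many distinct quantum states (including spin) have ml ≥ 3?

Orbitals with ml ≥ 3, by l: l=3 → 1; l=4 → 2; l=5 → 3; l=6 → 4; l=7 → 5.
Orbitals: 1 + 2 + 3 + 4 + 5 = 15. Each orbital carries two spin states, so 15 × 2 = 30 states.

30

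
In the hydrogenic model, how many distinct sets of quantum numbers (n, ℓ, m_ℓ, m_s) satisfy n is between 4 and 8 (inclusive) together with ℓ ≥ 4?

220

Count contributing orbitals for each principal shell:
n=5 → 9; n=6 → 20; n=7 → 33; n=8 → 48.
Orbitals: 9 + 20 + 33 + 48 = 110. Including both spin states (m_s = ±1/2) gives 2 × 110 = 220 states.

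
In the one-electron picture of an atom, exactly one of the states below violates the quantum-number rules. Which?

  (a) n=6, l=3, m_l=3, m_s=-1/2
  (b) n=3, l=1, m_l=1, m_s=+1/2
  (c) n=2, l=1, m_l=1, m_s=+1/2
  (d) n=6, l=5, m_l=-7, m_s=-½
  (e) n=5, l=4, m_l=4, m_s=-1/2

(d)

(d) has |m_l| = 7 > l = 5, violating −l ≤ m_l ≤ l.
The remaining sets (a), (b), (c), (e) satisfy all four rules.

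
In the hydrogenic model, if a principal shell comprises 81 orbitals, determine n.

n² = 81 ⇒ n = 9.

n = 9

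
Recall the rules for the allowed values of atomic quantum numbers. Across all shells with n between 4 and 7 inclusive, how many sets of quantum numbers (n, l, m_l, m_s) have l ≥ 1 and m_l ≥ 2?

Count contributing orbitals for each principal shell:
n=4 → 3; n=5 → 6; n=6 → 10; n=7 → 15.
Orbitals: 3 + 6 + 10 + 15 = 34. Including both spin states (m_s = ±1/2) gives 2 × 34 = 68 states.

68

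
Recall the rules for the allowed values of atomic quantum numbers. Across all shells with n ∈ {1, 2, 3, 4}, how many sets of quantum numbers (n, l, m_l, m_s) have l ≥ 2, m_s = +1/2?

17

Treat each shell separately and count matching orbitals:
n=3 → 5; n=4 → 12.
Orbitals: 5 + 12 = 17. With m_s fixed to +1/2 there is one state per orbital, so 17 states.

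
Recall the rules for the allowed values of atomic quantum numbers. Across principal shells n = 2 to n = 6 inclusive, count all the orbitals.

Shell n has n² orbitals: 2²=4 + 3²=9 + 4²=16 + 5²=25 + 6²=36 = 90 orbitals.

90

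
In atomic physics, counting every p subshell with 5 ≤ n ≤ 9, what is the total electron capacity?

30

A p subshell (l = 1) exists for every n ≥ 2, so shells n = 5, 6, 7, 8, 9 each contribute one — 5 subshells.
Since each p subshell holds 2(2·1+1) = 6 electrons, the total is 5 × 6 = 30.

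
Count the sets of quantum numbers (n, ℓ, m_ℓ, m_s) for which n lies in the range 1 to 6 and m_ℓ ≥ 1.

70

For each n in the range, tally the orbitals obeying m_ℓ ≥ 1:
n=2 → 1; n=3 → 3; n=4 → 6; n=5 → 10; n=6 → 15.
Orbitals: 1 + 3 + 6 + 10 + 15 = 35. Including both spin states (m_s = ±1/2) gives 2 × 35 = 70 states.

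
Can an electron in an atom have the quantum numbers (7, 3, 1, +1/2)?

n = 7 is a positive integer. ℓ = 3 satisfies 0 ≤ ℓ ≤ n−1 = 6. m_ℓ = 1 lies in the range −ℓ … +ℓ (here −3 … 3). m_s = +1/2 is one of ±1/2.
All four constraints are satisfied.

Allowed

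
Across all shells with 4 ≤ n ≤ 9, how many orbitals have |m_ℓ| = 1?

Go shell by shell, enumerating (ℓ, m_ℓ) with |m_ℓ| = 1:
n=4 → 6; n=5 → 8; n=6 → 10; n=7 → 12; n=8 → 14; n=9 → 16.
Total orbitals: 6 + 8 + 10 + 12 + 14 + 16 = 66.

66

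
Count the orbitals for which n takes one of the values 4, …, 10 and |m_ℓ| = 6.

20

Work shell by shell — for each n, count the (ℓ, m_ℓ) pairs that satisfy |m_ℓ| = 6:
n=7 → 2; n=8 → 4; n=9 → 6; n=10 → 8.
Total orbitals: 2 + 4 + 6 + 8 = 20.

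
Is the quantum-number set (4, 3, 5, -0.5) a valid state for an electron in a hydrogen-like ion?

No

The magnetic quantum number must satisfy −l ≤ ml ≤ l. With l = 3, ml can only be -3, -2, -1, 0, 1, 2, 3, so ml = 5 is forbidden.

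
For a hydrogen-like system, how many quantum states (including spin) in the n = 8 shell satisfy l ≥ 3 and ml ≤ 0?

60

Go through l = 0, …, 7 (the values permitted for n = 8).
Orbitals with l ≥ 3 and ml ≤ 0, by l: l=3 → 4; l=4 → 5; l=5 → 6; l=6 → 7; l=7 → 8.
Orbitals: 4 + 5 + 6 + 7 + 8 = 30. Each orbital carries two spin states, so 30 × 2 = 60 states.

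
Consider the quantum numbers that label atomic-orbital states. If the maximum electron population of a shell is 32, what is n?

n = 4

2n² = 32 ⇒ n² = 16 ⇒ n = 4.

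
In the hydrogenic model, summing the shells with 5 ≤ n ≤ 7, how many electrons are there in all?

220

Shell n has n² orbitals: 5²=25 + 6²=36 + 7²=49 = 110 orbitals.
Two spin states per orbital: 2 × 110 = 220 electrons.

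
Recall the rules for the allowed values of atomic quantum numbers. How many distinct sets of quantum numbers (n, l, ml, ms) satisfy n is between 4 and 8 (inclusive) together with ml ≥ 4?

40

Go shell by shell, enumerating (l, ml) with ml ≥ 4:
n=5 → 1; n=6 → 3; n=7 → 6; n=8 → 10.
Orbitals: 1 + 3 + 6 + 10 = 20. Including both spin states (ms = ±1/2) gives 2 × 20 = 40 states.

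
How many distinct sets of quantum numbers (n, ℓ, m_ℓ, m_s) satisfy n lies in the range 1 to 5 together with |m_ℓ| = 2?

Go shell by shell, enumerating (ℓ, m_ℓ) with |m_ℓ| = 2:
n=3 → 2; n=4 → 4; n=5 → 6.
Orbitals: 2 + 4 + 6 = 12. Including both spin states (m_s = ±1/2) gives 2 × 12 = 24 states.

24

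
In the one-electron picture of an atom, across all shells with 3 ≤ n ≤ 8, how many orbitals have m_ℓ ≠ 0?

166

Work shell by shell — for each n, count the (ℓ, m_ℓ) pairs that satisfy m_ℓ ≠ 0:
n=3 → 6; n=4 → 12; n=5 → 20; n=6 → 30; n=7 → 42; n=8 → 56.
Total orbitals: 6 + 12 + 20 + 30 + 42 + 56 = 166.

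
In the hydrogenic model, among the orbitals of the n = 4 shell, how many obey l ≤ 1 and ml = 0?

2

With n = 4 the allowed l are 0, 1, …, 3.
The (l, ml) pairs meeting l ≤ 1 and ml = 0 give: l=0 → 1; l=1 → 1.
Total orbitals: 1 + 1 = 2.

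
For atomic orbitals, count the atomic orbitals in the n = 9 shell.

The n = 9 shell contains n² = 9² = 81 orbitals.

81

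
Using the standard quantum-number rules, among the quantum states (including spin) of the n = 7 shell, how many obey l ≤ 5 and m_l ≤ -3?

12

Go through l = 0, …, 6 (the values permitted for n = 7).
Contributions: l=3 → 1; l=4 → 2; l=5 → 3.
Orbitals: 1 + 2 + 3 = 6. Each orbital carries two spin states, so 6 × 2 = 12 states.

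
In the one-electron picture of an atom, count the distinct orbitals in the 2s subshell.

A subshell has 2ℓ+1 orbitals; with ℓ = 0, that's 1.

1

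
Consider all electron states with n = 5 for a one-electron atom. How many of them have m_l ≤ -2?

12

The n = 5 shell has l = 0 through 4; check each.
Contributions: l=2 → 1; l=3 → 2; l=4 → 3.
Orbitals: 1 + 2 + 3 = 6. Each orbital carries two spin states, so 6 × 2 = 12 states.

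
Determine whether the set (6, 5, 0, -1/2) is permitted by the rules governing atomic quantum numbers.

Allowed

n = 6 is a positive integer. l = 5 satisfies 0 ≤ l ≤ n−1 = 5. ml = 0 lies in the range −l … +l (here −5 … 5). ms = -1/2 is one of ±1/2.
All four constraints are satisfied.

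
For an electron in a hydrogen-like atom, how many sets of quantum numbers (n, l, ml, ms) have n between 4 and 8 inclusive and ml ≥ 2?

110

Treat each shell separately and count matching orbitals:
n=4 → 3; n=5 → 6; n=6 → 10; n=7 → 15; n=8 → 21.
Orbitals: 3 + 6 + 10 + 15 + 21 = 55. Including both spin states (ms = ±1/2) gives 2 × 55 = 110 states.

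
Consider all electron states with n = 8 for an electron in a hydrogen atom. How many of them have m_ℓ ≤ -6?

Contributions: ℓ=6 → 1; ℓ=7 → 2.
Orbitals: 1 + 2 = 3. Each orbital carries two spin states, so 3 × 2 = 6 states.

6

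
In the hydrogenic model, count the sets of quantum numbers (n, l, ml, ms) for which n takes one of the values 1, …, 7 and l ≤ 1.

50

Treat each shell separately and count matching orbitals:
n=1 → 1; n=2 → 4; n=3 → 4; n=4 → 4; n=5 → 4; n=6 → 4; n=7 → 4.
Orbitals: 1 + 4 + 4 + 4 + 4 + 4 + 4 = 25. Including both spin states (ms = ±1/2) gives 2 × 25 = 50 states.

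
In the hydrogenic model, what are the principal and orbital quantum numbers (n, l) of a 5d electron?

n = 5, l = 2

The leading integer gives n = 5; the letter 'd' means l = 2.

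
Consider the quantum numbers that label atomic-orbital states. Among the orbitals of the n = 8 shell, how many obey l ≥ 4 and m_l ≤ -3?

The n = 8 shell has l = 0 through 7; check each.
The (l, m_l) pairs meeting l ≥ 4 and m_l ≤ -3 give: l=4 → 2; l=5 → 3; l=6 → 4; l=7 → 5.
Total orbitals: 2 + 3 + 4 + 5 = 14.

14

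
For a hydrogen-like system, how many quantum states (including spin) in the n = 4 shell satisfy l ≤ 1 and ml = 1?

With n = 4 the allowed l are 0, 1, …, 3.
The (l, ml) pairs meeting l ≤ 1 and ml = 1 give: l=1 → 1.
Orbitals: 1. Each orbital carries two spin states, so 1 × 2 = 2 states.

2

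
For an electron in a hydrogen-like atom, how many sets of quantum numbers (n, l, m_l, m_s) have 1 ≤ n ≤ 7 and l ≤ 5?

254

Treat each shell separately and count matching orbitals:
n=1 → 1; n=2 → 4; n=3 → 9; n=4 → 16; n=5 → 25; n=6 → 36; n=7 → 36.
Orbitals: 1 + 4 + 9 + 16 + 25 + 36 + 36 = 127. Including both spin states (m_s = ±1/2) gives 2 × 127 = 254 states.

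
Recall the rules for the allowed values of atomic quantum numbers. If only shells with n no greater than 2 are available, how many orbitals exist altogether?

5

Total orbitals = 1² + 2² = 5.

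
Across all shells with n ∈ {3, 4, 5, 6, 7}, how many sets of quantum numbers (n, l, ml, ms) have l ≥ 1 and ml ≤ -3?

40

For each n in the range, tally the orbitals obeying l ≥ 1 and ml ≤ -3:
n=4 → 1; n=5 → 3; n=6 → 6; n=7 → 10.
Orbitals: 1 + 3 + 6 + 10 = 20. Including both spin states (ms = ±1/2) gives 2 × 20 = 40 states.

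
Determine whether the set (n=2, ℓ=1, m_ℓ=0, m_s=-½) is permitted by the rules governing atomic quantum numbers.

Valid

n = 2 is a positive integer. ℓ = 1 satisfies 0 ≤ ℓ ≤ n−1 = 1. m_ℓ = 0 lies in the range −ℓ … +ℓ (here −1 … 1). m_s = -1/2 is one of ±1/2.
All four constraints are satisfied.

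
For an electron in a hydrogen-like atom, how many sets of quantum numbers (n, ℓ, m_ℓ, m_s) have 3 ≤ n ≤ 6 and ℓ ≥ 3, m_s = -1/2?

For each n in the range, tally the orbitals obeying ℓ ≥ 3:
n=4 → 7; n=5 → 16; n=6 → 27.
Orbitals: 7 + 16 + 27 = 50. With m_s fixed to -1/2 there is one state per orbital, so 50 states.

50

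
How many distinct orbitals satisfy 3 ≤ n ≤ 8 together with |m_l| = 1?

54

For each n in the range, tally the orbitals obeying |m_l| = 1:
n=3 → 4; n=4 → 6; n=5 → 8; n=6 → 10; n=7 → 12; n=8 → 14.
Total orbitals: 4 + 6 + 8 + 10 + 12 + 14 = 54.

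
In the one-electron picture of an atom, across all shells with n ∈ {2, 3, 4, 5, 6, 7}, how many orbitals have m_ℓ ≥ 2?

35

Count contributing orbitals for each principal shell:
n=3 → 1; n=4 → 3; n=5 → 6; n=6 → 10; n=7 → 15.
Total orbitals: 1 + 3 + 6 + 10 + 15 = 35.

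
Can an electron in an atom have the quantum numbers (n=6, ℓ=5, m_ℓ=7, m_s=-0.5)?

Not allowed

The magnetic quantum number must satisfy −ℓ ≤ m_ℓ ≤ ℓ. With ℓ = 5, m_ℓ can only be -5, -4, -3, -2, -1, 0, 1, 2, 3, 4, 5, so m_ℓ = 7 is forbidden.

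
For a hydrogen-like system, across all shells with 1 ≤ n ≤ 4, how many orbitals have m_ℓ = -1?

6

Work shell by shell — for each n, count the (ℓ, m_ℓ) pairs that satisfy m_ℓ = -1:
n=2 → 1; n=3 → 2; n=4 → 3.
Total orbitals: 1 + 2 + 3 = 6.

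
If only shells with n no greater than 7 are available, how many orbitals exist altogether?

140

Total orbitals = 1² + 2² + 3² + 4² + 5² + 6² + 7² = 140.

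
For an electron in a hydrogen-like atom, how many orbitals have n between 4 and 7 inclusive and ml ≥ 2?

34

Work shell by shell — for each n, count the (l, ml) pairs that satisfy ml ≥ 2:
n=4 → 3; n=5 → 6; n=6 → 10; n=7 → 15.
Total orbitals: 3 + 6 + 10 + 15 = 34.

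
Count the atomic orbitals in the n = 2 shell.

The n = 2 shell contains n² = 2² = 4 orbitals.

4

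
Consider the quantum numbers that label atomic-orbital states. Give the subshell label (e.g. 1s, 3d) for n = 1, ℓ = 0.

1s

ℓ = 0 corresponds to the letter 's', so the subshell is 1s.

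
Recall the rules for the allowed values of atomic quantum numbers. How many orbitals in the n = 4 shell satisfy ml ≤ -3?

For n = 4, l ranges over 0 … 3.
The (l, ml) pairs meeting ml ≤ -3 give: l=3 → 1.
Total orbitals: 1.

1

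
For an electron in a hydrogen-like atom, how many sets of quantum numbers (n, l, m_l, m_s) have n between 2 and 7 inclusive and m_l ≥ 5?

Per-shell orbital counts meeting the constraint:
n=6 → 1; n=7 → 3.
Orbitals: 1 + 3 = 4. Including both spin states (m_s = ±1/2) gives 2 × 4 = 8 states.

8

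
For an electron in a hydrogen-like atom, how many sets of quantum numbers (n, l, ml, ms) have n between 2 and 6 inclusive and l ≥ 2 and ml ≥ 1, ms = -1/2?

Work shell by shell — for each n, count the (l, ml) pairs that satisfy l ≥ 2 and ml ≥ 1:
n=3 → 2; n=4 → 5; n=5 → 9; n=6 → 14.
Orbitals: 2 + 5 + 9 + 14 = 30. With ms fixed to -1/2 there is one state per orbital, so 30 states.

30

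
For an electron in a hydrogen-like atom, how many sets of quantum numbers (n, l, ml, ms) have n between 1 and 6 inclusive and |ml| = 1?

Treat each shell separately and count matching orbitals:
n=2 → 2; n=3 → 4; n=4 → 6; n=5 → 8; n=6 → 10.
Orbitals: 2 + 4 + 6 + 8 + 10 = 30. Including both spin states (ms = ±1/2) gives 2 × 30 = 60 states.

60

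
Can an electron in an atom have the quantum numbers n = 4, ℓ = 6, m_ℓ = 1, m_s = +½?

The orbital quantum number must satisfy 0 ≤ ℓ ≤ n−1. With n = 4 the allowed ℓ values are 0, 1, 2, 3, so ℓ = 6 is out of range.

No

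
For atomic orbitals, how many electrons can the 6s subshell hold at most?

2

A subshell with l = 0 has 2l+1 = 1 orbital, each holding 2 electrons (spin ±1/2), so 1 × 2 = 2.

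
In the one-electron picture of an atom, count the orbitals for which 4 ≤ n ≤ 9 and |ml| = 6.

12

Go shell by shell, enumerating (l, ml) with |ml| = 6:
n=7 → 2; n=8 → 4; n=9 → 6.
Total orbitals: 2 + 4 + 6 = 12.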